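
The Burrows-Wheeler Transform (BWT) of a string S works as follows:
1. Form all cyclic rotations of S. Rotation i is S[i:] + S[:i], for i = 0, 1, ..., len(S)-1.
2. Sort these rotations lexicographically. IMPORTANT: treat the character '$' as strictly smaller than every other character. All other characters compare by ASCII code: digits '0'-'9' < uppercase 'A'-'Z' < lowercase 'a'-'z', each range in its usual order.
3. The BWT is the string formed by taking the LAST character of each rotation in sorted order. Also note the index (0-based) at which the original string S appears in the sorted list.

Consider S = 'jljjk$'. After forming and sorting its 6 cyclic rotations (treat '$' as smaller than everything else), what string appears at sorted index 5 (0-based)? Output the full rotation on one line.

All 6 rotations (rotation i = S[i:]+S[:i]):
  rot[0] = jljjk$
  rot[1] = ljjk$j
  rot[2] = jjk$jl
  rot[3] = jk$jlj
  rot[4] = k$jljj
  rot[5] = $jljjk
Sorted (with $ < everything):
  sorted[0] = $jljjk
  sorted[1] = jjk$jl
  sorted[2] = jk$jlj
  sorted[3] = jljjk$
  sorted[4] = k$jljj
  sorted[5] = ljjk$j
sorted[5] = ljjk$j

Answer: ljjk$j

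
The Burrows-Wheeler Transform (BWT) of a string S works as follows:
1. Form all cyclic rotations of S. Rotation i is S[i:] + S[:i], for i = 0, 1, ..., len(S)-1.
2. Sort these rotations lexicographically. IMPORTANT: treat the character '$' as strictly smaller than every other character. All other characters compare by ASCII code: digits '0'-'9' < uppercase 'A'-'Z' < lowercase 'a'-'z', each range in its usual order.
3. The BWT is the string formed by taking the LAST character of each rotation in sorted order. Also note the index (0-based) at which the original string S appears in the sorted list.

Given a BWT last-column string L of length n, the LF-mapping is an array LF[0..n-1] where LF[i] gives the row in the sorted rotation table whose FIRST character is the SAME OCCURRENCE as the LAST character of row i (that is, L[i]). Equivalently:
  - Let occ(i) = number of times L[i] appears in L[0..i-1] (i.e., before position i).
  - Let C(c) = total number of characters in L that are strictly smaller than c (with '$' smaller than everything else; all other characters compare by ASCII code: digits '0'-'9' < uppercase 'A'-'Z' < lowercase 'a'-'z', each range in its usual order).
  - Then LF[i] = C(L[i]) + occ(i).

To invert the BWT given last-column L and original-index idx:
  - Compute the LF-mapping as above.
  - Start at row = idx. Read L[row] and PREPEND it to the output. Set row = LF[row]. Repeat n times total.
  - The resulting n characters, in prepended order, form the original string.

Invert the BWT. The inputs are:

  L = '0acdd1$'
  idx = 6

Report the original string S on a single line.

Answer: dc1da0$

Derivation:
LF mapping: 1 3 4 5 6 2 0
Walk LF starting at row 6, prepending L[row]:
  step 1: row=6, L[6]='$', prepend. Next row=LF[6]=0
  step 2: row=0, L[0]='0', prepend. Next row=LF[0]=1
  step 3: row=1, L[1]='a', prepend. Next row=LF[1]=3
  step 4: row=3, L[3]='d', prepend. Next row=LF[3]=5
  step 5: row=5, L[5]='1', prepend. Next row=LF[5]=2
  step 6: row=2, L[2]='c', prepend. Next row=LF[2]=4
  step 7: row=4, L[4]='d', prepend. Next row=LF[4]=6
Reversed output: dc1da0$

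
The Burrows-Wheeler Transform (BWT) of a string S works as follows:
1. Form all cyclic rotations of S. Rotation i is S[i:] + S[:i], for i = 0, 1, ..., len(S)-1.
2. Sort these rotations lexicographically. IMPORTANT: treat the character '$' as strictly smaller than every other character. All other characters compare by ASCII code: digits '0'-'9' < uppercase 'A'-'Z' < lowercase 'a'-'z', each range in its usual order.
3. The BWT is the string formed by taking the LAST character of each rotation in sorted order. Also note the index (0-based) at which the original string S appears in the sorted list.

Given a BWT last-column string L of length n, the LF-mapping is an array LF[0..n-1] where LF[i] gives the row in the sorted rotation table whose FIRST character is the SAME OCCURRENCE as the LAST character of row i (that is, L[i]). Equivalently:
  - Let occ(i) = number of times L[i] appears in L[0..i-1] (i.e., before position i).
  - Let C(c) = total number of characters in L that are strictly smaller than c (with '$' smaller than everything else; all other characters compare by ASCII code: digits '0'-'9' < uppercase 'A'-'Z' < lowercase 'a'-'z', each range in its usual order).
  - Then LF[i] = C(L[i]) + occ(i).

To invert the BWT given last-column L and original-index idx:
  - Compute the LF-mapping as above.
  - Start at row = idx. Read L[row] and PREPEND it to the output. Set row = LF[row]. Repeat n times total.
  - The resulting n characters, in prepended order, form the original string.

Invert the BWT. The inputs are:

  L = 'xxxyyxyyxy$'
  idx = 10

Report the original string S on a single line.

LF mapping: 1 2 3 6 7 4 8 9 5 10 0
Walk LF starting at row 10, prepending L[row]:
  step 1: row=10, L[10]='$', prepend. Next row=LF[10]=0
  step 2: row=0, L[0]='x', prepend. Next row=LF[0]=1
  step 3: row=1, L[1]='x', prepend. Next row=LF[1]=2
  step 4: row=2, L[2]='x', prepend. Next row=LF[2]=3
  step 5: row=3, L[3]='y', prepend. Next row=LF[3]=6
  step 6: row=6, L[6]='y', prepend. Next row=LF[6]=8
  step 7: row=8, L[8]='x', prepend. Next row=LF[8]=5
  step 8: row=5, L[5]='x', prepend. Next row=LF[5]=4
  step 9: row=4, L[4]='y', prepend. Next row=LF[4]=7
  step 10: row=7, L[7]='y', prepend. Next row=LF[7]=9
  step 11: row=9, L[9]='y', prepend. Next row=LF[9]=10
Reversed output: yyyxxyyxxx$

Answer: yyyxxyyxxx$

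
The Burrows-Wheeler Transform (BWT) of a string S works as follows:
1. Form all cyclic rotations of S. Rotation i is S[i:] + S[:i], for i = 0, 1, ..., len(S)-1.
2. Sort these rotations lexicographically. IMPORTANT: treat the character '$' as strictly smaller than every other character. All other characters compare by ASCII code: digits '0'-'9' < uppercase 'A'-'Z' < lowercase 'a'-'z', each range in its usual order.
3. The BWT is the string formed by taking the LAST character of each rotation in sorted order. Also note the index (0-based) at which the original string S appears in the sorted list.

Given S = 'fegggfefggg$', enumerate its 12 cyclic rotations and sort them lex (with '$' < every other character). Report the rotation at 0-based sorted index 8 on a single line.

All 12 rotations (rotation i = S[i:]+S[:i]):
  rot[0] = fegggfefggg$
  rot[1] = egggfefggg$f
  rot[2] = gggfefggg$fe
  rot[3] = ggfefggg$feg
  rot[4] = gfefggg$fegg
  rot[5] = fefggg$feggg
  rot[6] = efggg$fegggf
  rot[7] = fggg$fegggfe
  rot[8] = ggg$fegggfef
  rot[9] = gg$fegggfefg
  rot[10] = g$fegggfefgg
  rot[11] = $fegggfefggg
Sorted (with $ < everything):
  sorted[0] = $fegggfefggg
  sorted[1] = efggg$fegggf
  sorted[2] = egggfefggg$f
  sorted[3] = fefggg$feggg
  sorted[4] = fegggfefggg$
  sorted[5] = fggg$fegggfe
  sorted[6] = g$fegggfefgg
  sorted[7] = gfefggg$fegg
  sorted[8] = gg$fegggfefg
  sorted[9] = ggfefggg$feg
  sorted[10] = ggg$fegggfef
  sorted[11] = gggfefggg$fe
sorted[8] = gg$fegggfefg

Answer: gg$fegggfefg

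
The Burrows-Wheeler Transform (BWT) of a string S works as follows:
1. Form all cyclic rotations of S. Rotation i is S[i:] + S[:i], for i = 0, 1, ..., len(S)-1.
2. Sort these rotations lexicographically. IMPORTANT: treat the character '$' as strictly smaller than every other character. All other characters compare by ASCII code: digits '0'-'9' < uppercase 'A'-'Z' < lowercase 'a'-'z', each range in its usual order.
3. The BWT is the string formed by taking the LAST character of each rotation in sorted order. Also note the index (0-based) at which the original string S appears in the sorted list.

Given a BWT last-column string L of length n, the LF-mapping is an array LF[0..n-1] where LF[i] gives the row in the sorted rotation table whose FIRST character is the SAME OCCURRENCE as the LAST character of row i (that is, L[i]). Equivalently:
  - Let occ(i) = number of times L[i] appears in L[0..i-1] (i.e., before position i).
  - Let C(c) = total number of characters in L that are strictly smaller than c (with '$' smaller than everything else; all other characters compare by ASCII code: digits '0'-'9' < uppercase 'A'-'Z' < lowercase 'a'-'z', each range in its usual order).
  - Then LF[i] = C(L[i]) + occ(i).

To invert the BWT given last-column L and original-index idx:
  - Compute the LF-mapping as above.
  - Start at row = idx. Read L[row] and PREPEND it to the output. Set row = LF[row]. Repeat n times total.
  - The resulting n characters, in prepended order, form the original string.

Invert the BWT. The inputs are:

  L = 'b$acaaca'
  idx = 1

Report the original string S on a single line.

Answer: aaaccab$

Derivation:
LF mapping: 5 0 1 6 2 3 7 4
Walk LF starting at row 1, prepending L[row]:
  step 1: row=1, L[1]='$', prepend. Next row=LF[1]=0
  step 2: row=0, L[0]='b', prepend. Next row=LF[0]=5
  step 3: row=5, L[5]='a', prepend. Next row=LF[5]=3
  step 4: row=3, L[3]='c', prepend. Next row=LF[3]=6
  step 5: row=6, L[6]='c', prepend. Next row=LF[6]=7
  step 6: row=7, L[7]='a', prepend. Next row=LF[7]=4
  step 7: row=4, L[4]='a', prepend. Next row=LF[4]=2
  step 8: row=2, L[2]='a', prepend. Next row=LF[2]=1
Reversed output: aaaccab$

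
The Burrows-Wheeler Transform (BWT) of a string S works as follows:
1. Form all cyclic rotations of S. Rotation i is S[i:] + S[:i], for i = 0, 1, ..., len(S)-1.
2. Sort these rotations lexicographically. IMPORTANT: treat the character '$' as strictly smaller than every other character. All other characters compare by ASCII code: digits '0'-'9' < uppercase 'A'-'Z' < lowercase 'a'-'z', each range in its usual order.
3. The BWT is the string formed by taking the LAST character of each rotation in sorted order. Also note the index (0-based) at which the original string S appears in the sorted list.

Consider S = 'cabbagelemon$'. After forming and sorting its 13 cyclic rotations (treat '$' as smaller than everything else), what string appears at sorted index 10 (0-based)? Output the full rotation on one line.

All 13 rotations (rotation i = S[i:]+S[:i]):
  rot[0] = cabbagelemon$
  rot[1] = abbagelemon$c
  rot[2] = bbagelemon$ca
  rot[3] = bagelemon$cab
  rot[4] = agelemon$cabb
  rot[5] = gelemon$cabba
  rot[6] = elemon$cabbag
  rot[7] = lemon$cabbage
  rot[8] = emon$cabbagel
  rot[9] = mon$cabbagele
  rot[10] = on$cabbagelem
  rot[11] = n$cabbagelemo
  rot[12] = $cabbagelemon
Sorted (with $ < everything):
  sorted[0] = $cabbagelemon
  sorted[1] = abbagelemon$c
  sorted[2] = agelemon$cabb
  sorted[3] = bagelemon$cab
  sorted[4] = bbagelemon$ca
  sorted[5] = cabbagelemon$
  sorted[6] = elemon$cabbag
  sorted[7] = emon$cabbagel
  sorted[8] = gelemon$cabba
  sorted[9] = lemon$cabbage
  sorted[10] = mon$cabbagele
  sorted[11] = n$cabbagelemo
  sorted[12] = on$cabbagelem
sorted[10] = mon$cabbagele

Answer: mon$cabbagele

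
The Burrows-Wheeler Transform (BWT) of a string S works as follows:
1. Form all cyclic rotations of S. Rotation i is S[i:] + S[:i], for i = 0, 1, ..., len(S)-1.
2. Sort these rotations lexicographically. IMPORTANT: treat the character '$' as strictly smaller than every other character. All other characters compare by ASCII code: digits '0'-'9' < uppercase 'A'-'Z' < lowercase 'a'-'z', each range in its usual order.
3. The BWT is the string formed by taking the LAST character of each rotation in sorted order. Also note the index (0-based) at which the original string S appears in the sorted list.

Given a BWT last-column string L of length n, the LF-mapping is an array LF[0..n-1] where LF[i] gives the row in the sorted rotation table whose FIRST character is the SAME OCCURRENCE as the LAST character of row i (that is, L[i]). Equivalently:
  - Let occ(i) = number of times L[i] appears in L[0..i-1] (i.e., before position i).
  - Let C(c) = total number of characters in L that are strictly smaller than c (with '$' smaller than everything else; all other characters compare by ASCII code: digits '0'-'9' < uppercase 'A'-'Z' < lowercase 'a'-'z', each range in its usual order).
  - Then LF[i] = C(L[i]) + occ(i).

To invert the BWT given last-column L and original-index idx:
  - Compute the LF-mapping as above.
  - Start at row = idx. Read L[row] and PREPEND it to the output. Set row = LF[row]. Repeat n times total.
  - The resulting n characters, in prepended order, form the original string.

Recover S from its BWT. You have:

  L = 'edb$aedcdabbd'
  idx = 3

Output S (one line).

LF mapping: 11 7 3 0 1 12 8 6 9 2 4 5 10
Walk LF starting at row 3, prepending L[row]:
  step 1: row=3, L[3]='$', prepend. Next row=LF[3]=0
  step 2: row=0, L[0]='e', prepend. Next row=LF[0]=11
  step 3: row=11, L[11]='b', prepend. Next row=LF[11]=5
  step 4: row=5, L[5]='e', prepend. Next row=LF[5]=12
  step 5: row=12, L[12]='d', prepend. Next row=LF[12]=10
  step 6: row=10, L[10]='b', prepend. Next row=LF[10]=4
  step 7: row=4, L[4]='a', prepend. Next row=LF[4]=1
  step 8: row=1, L[1]='d', prepend. Next row=LF[1]=7
  step 9: row=7, L[7]='c', prepend. Next row=LF[7]=6
  step 10: row=6, L[6]='d', prepend. Next row=LF[6]=8
  step 11: row=8, L[8]='d', prepend. Next row=LF[8]=9
  step 12: row=9, L[9]='a', prepend. Next row=LF[9]=2
  step 13: row=2, L[2]='b', prepend. Next row=LF[2]=3
Reversed output: baddcdabdebe$

Answer: baddcdabdebe$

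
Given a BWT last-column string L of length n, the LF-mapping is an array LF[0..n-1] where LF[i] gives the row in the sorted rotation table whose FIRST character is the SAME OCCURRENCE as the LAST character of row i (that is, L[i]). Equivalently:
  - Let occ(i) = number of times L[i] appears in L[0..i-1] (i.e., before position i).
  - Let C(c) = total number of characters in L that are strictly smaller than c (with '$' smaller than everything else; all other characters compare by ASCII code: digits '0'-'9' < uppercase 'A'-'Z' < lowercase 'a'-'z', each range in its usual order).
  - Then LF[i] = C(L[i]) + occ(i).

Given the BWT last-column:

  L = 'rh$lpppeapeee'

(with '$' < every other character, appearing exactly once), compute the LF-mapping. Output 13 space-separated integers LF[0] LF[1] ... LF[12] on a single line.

Answer: 12 6 0 7 8 9 10 2 1 11 3 4 5

Derivation:
Char counts: '$':1, 'a':1, 'e':4, 'h':1, 'l':1, 'p':4, 'r':1
C (first-col start): C('$')=0, C('a')=1, C('e')=2, C('h')=6, C('l')=7, C('p')=8, C('r')=12
L[0]='r': occ=0, LF[0]=C('r')+0=12+0=12
L[1]='h': occ=0, LF[1]=C('h')+0=6+0=6
L[2]='$': occ=0, LF[2]=C('$')+0=0+0=0
L[3]='l': occ=0, LF[3]=C('l')+0=7+0=7
L[4]='p': occ=0, LF[4]=C('p')+0=8+0=8
L[5]='p': occ=1, LF[5]=C('p')+1=8+1=9
L[6]='p': occ=2, LF[6]=C('p')+2=8+2=10
L[7]='e': occ=0, LF[7]=C('e')+0=2+0=2
L[8]='a': occ=0, LF[8]=C('a')+0=1+0=1
L[9]='p': occ=3, LF[9]=C('p')+3=8+3=11
L[10]='e': occ=1, LF[10]=C('e')+1=2+1=3
L[11]='e': occ=2, LF[11]=C('e')+2=2+2=4
L[12]='e': occ=3, LF[12]=C('e')+3=2+3=5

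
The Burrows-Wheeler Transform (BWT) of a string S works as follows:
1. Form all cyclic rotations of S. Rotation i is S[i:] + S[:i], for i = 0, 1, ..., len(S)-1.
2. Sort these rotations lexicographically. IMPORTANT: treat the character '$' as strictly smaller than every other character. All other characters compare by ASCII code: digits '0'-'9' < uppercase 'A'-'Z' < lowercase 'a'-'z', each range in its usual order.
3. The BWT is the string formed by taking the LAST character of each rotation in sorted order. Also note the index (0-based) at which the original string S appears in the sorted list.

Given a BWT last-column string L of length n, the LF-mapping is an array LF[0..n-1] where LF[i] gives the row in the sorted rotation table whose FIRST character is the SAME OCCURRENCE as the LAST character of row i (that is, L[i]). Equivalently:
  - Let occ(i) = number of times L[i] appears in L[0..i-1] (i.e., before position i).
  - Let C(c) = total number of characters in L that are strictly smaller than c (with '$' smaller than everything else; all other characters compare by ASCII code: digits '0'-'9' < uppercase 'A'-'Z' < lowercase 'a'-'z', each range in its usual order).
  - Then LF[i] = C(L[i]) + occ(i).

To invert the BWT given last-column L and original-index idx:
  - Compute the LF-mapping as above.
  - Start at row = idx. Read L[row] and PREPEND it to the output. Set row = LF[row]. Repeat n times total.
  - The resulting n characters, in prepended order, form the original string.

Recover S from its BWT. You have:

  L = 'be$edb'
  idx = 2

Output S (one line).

LF mapping: 1 4 0 5 3 2
Walk LF starting at row 2, prepending L[row]:
  step 1: row=2, L[2]='$', prepend. Next row=LF[2]=0
  step 2: row=0, L[0]='b', prepend. Next row=LF[0]=1
  step 3: row=1, L[1]='e', prepend. Next row=LF[1]=4
  step 4: row=4, L[4]='d', prepend. Next row=LF[4]=3
  step 5: row=3, L[3]='e', prepend. Next row=LF[3]=5
  step 6: row=5, L[5]='b', prepend. Next row=LF[5]=2
Reversed output: bedeb$

Answer: bedeb$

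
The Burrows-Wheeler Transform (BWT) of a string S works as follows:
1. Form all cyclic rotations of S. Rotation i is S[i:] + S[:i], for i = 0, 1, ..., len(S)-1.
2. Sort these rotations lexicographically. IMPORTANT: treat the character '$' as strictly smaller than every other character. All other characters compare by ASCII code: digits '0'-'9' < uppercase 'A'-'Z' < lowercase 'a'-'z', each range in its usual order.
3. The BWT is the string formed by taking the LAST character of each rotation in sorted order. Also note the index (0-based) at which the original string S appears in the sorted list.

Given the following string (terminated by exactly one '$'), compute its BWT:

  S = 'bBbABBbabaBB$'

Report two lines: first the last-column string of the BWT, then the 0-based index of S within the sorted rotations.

Answer: BbBaAbBbbB$aB
10

Derivation:
All 13 rotations (rotation i = S[i:]+S[:i]):
  rot[0] = bBbABBbabaBB$
  rot[1] = BbABBbabaBB$b
  rot[2] = bABBbabaBB$bB
  rot[3] = ABBbabaBB$bBb
  rot[4] = BBbabaBB$bBbA
  rot[5] = BbabaBB$bBbAB
  rot[6] = babaBB$bBbABB
  rot[7] = abaBB$bBbABBb
  rot[8] = baBB$bBbABBba
  rot[9] = aBB$bBbABBbab
  rot[10] = BB$bBbABBbaba
  rot[11] = B$bBbABBbabaB
  rot[12] = $bBbABBbabaBB
Sorted (with $ < everything):
  sorted[0] = $bBbABBbabaBB  (last char: 'B')
  sorted[1] = ABBbabaBB$bBb  (last char: 'b')
  sorted[2] = B$bBbABBbabaB  (last char: 'B')
  sorted[3] = BB$bBbABBbaba  (last char: 'a')
  sorted[4] = BBbabaBB$bBbA  (last char: 'A')
  sorted[5] = BbABBbabaBB$b  (last char: 'b')
  sorted[6] = BbabaBB$bBbAB  (last char: 'B')
  sorted[7] = aBB$bBbABBbab  (last char: 'b')
  sorted[8] = abaBB$bBbABBb  (last char: 'b')
  sorted[9] = bABBbabaBB$bB  (last char: 'B')
  sorted[10] = bBbABBbabaBB$  (last char: '$')
  sorted[11] = baBB$bBbABBba  (last char: 'a')
  sorted[12] = babaBB$bBbABB  (last char: 'B')
Last column: BbBaAbBbbB$aB
Original string S is at sorted index 10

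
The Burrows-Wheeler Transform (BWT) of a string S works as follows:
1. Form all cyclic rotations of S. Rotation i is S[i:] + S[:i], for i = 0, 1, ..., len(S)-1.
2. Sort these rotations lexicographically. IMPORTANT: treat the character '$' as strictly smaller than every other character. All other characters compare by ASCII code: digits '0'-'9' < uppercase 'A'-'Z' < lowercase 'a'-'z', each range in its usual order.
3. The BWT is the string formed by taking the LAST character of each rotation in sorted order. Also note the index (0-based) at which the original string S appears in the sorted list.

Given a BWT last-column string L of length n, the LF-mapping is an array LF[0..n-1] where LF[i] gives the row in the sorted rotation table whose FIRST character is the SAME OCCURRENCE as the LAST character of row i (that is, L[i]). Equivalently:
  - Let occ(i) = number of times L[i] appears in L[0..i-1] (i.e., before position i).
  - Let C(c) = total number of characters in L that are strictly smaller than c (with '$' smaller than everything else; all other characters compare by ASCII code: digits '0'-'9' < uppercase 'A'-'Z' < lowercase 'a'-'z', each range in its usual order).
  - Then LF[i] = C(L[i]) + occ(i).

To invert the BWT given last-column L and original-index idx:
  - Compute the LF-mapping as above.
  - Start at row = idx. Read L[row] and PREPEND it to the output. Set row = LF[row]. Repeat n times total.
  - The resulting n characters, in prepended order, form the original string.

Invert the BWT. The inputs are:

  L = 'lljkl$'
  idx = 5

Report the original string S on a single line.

Answer: lljkl$

Derivation:
LF mapping: 3 4 1 2 5 0
Walk LF starting at row 5, prepending L[row]:
  step 1: row=5, L[5]='$', prepend. Next row=LF[5]=0
  step 2: row=0, L[0]='l', prepend. Next row=LF[0]=3
  step 3: row=3, L[3]='k', prepend. Next row=LF[3]=2
  step 4: row=2, L[2]='j', prepend. Next row=LF[2]=1
  step 5: row=1, L[1]='l', prepend. Next row=LF[1]=4
  step 6: row=4, L[4]='l', prepend. Next row=LF[4]=5
Reversed output: lljkl$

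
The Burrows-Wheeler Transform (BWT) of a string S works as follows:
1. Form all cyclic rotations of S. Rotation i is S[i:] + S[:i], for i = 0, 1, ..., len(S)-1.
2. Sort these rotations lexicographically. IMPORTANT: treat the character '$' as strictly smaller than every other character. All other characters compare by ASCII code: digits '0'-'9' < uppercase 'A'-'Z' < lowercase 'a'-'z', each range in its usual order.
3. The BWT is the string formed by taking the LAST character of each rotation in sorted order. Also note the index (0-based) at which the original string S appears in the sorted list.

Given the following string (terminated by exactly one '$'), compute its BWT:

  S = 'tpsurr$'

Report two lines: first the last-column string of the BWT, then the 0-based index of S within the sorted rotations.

All 7 rotations (rotation i = S[i:]+S[:i]):
  rot[0] = tpsurr$
  rot[1] = psurr$t
  rot[2] = surr$tp
  rot[3] = urr$tps
  rot[4] = rr$tpsu
  rot[5] = r$tpsur
  rot[6] = $tpsurr
Sorted (with $ < everything):
  sorted[0] = $tpsurr  (last char: 'r')
  sorted[1] = psurr$t  (last char: 't')
  sorted[2] = r$tpsur  (last char: 'r')
  sorted[3] = rr$tpsu  (last char: 'u')
  sorted[4] = surr$tp  (last char: 'p')
  sorted[5] = tpsurr$  (last char: '$')
  sorted[6] = urr$tps  (last char: 's')
Last column: rtrup$s
Original string S is at sorted index 5

Answer: rtrup$s
5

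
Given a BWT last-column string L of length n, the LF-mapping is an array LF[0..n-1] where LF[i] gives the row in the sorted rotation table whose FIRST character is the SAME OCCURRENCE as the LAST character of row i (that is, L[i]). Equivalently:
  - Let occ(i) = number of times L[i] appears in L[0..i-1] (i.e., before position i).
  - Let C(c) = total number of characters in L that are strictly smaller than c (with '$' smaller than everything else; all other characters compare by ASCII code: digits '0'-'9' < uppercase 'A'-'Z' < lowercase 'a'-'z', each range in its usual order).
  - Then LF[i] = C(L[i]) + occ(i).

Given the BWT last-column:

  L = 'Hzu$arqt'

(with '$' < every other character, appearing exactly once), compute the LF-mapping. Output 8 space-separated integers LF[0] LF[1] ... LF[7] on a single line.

Char counts: '$':1, 'H':1, 'a':1, 'q':1, 'r':1, 't':1, 'u':1, 'z':1
C (first-col start): C('$')=0, C('H')=1, C('a')=2, C('q')=3, C('r')=4, C('t')=5, C('u')=6, C('z')=7
L[0]='H': occ=0, LF[0]=C('H')+0=1+0=1
L[1]='z': occ=0, LF[1]=C('z')+0=7+0=7
L[2]='u': occ=0, LF[2]=C('u')+0=6+0=6
L[3]='$': occ=0, LF[3]=C('$')+0=0+0=0
L[4]='a': occ=0, LF[4]=C('a')+0=2+0=2
L[5]='r': occ=0, LF[5]=C('r')+0=4+0=4
L[6]='q': occ=0, LF[6]=C('q')+0=3+0=3
L[7]='t': occ=0, LF[7]=C('t')+0=5+0=5

Answer: 1 7 6 0 2 4 3 5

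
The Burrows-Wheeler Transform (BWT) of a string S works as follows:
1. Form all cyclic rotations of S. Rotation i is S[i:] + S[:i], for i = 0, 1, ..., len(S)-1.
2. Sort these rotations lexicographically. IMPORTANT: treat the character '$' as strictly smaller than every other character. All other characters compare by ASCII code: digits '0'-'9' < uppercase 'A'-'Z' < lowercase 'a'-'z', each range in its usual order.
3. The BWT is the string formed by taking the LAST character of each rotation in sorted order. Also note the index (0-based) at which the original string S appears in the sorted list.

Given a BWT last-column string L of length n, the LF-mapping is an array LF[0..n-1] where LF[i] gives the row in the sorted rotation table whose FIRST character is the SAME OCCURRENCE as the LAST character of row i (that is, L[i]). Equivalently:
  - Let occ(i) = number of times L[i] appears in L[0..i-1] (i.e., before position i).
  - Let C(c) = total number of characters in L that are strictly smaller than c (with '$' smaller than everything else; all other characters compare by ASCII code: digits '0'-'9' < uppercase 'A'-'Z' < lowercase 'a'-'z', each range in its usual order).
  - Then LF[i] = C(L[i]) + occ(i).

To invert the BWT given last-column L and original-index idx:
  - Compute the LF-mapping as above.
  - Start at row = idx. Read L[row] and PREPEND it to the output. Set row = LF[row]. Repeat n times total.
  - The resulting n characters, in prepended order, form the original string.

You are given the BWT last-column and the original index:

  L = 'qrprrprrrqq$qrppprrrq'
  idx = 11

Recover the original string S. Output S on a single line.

Answer: rppprqqrrrrrprqqrprq$

Derivation:
LF mapping: 6 11 1 12 13 2 14 15 16 7 8 0 9 17 3 4 5 18 19 20 10
Walk LF starting at row 11, prepending L[row]:
  step 1: row=11, L[11]='$', prepend. Next row=LF[11]=0
  step 2: row=0, L[0]='q', prepend. Next row=LF[0]=6
  step 3: row=6, L[6]='r', prepend. Next row=LF[6]=14
  step 4: row=14, L[14]='p', prepend. Next row=LF[14]=3
  step 5: row=3, L[3]='r', prepend. Next row=LF[3]=12
  step 6: row=12, L[12]='q', prepend. Next row=LF[12]=9
  step 7: row=9, L[9]='q', prepend. Next row=LF[9]=7
  step 8: row=7, L[7]='r', prepend. Next row=LF[7]=15
  step 9: row=15, L[15]='p', prepend. Next row=LF[15]=4
  step 10: row=4, L[4]='r', prepend. Next row=LF[4]=13
  step 11: row=13, L[13]='r', prepend. Next row=LF[13]=17
  step 12: row=17, L[17]='r', prepend. Next row=LF[17]=18
  step 13: row=18, L[18]='r', prepend. Next row=LF[18]=19
  step 14: row=19, L[19]='r', prepend. Next row=LF[19]=20
  step 15: row=20, L[20]='q', prepend. Next row=LF[20]=10
  step 16: row=10, L[10]='q', prepend. Next row=LF[10]=8
  step 17: row=8, L[8]='r', prepend. Next row=LF[8]=16
  step 18: row=16, L[16]='p', prepend. Next row=LF[16]=5
  step 19: row=5, L[5]='p', prepend. Next row=LF[5]=2
  step 20: row=2, L[2]='p', prepend. Next row=LF[2]=1
  step 21: row=1, L[1]='r', prepend. Next row=LF[1]=11
Reversed output: rppprqqrrrrrprqqrprq$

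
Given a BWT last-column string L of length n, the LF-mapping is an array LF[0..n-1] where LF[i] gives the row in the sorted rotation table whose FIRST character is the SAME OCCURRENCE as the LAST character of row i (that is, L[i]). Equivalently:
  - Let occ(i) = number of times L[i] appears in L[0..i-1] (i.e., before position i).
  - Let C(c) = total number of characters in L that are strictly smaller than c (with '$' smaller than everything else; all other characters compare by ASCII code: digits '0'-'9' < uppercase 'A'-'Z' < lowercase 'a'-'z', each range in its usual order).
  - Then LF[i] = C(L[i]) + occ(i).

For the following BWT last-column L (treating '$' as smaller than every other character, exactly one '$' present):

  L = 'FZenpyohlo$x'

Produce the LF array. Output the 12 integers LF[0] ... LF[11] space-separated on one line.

Answer: 1 2 3 6 9 11 7 4 5 8 0 10

Derivation:
Char counts: '$':1, 'F':1, 'Z':1, 'e':1, 'h':1, 'l':1, 'n':1, 'o':2, 'p':1, 'x':1, 'y':1
C (first-col start): C('$')=0, C('F')=1, C('Z')=2, C('e')=3, C('h')=4, C('l')=5, C('n')=6, C('o')=7, C('p')=9, C('x')=10, C('y')=11
L[0]='F': occ=0, LF[0]=C('F')+0=1+0=1
L[1]='Z': occ=0, LF[1]=C('Z')+0=2+0=2
L[2]='e': occ=0, LF[2]=C('e')+0=3+0=3
L[3]='n': occ=0, LF[3]=C('n')+0=6+0=6
L[4]='p': occ=0, LF[4]=C('p')+0=9+0=9
L[5]='y': occ=0, LF[5]=C('y')+0=11+0=11
L[6]='o': occ=0, LF[6]=C('o')+0=7+0=7
L[7]='h': occ=0, LF[7]=C('h')+0=4+0=4
L[8]='l': occ=0, LF[8]=C('l')+0=5+0=5
L[9]='o': occ=1, LF[9]=C('o')+1=7+1=8
L[10]='$': occ=0, LF[10]=C('$')+0=0+0=0
L[11]='x': occ=0, LF[11]=C('x')+0=10+0=10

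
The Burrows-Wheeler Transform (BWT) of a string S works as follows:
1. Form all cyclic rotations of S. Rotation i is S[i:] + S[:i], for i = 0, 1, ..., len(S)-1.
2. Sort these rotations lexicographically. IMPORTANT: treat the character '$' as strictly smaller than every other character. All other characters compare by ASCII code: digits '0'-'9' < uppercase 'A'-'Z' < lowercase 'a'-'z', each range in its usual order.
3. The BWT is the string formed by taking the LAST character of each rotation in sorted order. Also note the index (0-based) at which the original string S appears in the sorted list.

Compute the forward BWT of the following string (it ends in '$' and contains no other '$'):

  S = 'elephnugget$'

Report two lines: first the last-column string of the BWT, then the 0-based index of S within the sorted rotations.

All 12 rotations (rotation i = S[i:]+S[:i]):
  rot[0] = elephnugget$
  rot[1] = lephnugget$e
  rot[2] = ephnugget$el
  rot[3] = phnugget$ele
  rot[4] = hnugget$elep
  rot[5] = nugget$eleph
  rot[6] = ugget$elephn
  rot[7] = gget$elephnu
  rot[8] = get$elephnug
  rot[9] = et$elephnugg
  rot[10] = t$elephnugge
  rot[11] = $elephnugget
Sorted (with $ < everything):
  sorted[0] = $elephnugget  (last char: 't')
  sorted[1] = elephnugget$  (last char: '$')
  sorted[2] = ephnugget$el  (last char: 'l')
  sorted[3] = et$elephnugg  (last char: 'g')
  sorted[4] = get$elephnug  (last char: 'g')
  sorted[5] = gget$elephnu  (last char: 'u')
  sorted[6] = hnugget$elep  (last char: 'p')
  sorted[7] = lephnugget$e  (last char: 'e')
  sorted[8] = nugget$eleph  (last char: 'h')
  sorted[9] = phnugget$ele  (last char: 'e')
  sorted[10] = t$elephnugge  (last char: 'e')
  sorted[11] = ugget$elephn  (last char: 'n')
Last column: t$lggupeheen
Original string S is at sorted index 1

Answer: t$lggupeheen
1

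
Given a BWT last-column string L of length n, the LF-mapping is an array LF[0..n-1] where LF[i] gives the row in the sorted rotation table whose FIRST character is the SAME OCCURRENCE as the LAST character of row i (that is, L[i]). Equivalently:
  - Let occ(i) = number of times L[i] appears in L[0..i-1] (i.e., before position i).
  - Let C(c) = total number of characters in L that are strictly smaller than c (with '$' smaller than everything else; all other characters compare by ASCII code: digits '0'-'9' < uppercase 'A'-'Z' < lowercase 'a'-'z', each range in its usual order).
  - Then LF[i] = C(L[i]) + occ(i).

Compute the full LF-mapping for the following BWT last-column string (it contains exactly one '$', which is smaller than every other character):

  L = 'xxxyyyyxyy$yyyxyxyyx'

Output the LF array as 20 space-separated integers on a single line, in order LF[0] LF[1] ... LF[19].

Answer: 1 2 3 8 9 10 11 4 12 13 0 14 15 16 5 17 6 18 19 7

Derivation:
Char counts: '$':1, 'x':7, 'y':12
C (first-col start): C('$')=0, C('x')=1, C('y')=8
L[0]='x': occ=0, LF[0]=C('x')+0=1+0=1
L[1]='x': occ=1, LF[1]=C('x')+1=1+1=2
L[2]='x': occ=2, LF[2]=C('x')+2=1+2=3
L[3]='y': occ=0, LF[3]=C('y')+0=8+0=8
L[4]='y': occ=1, LF[4]=C('y')+1=8+1=9
L[5]='y': occ=2, LF[5]=C('y')+2=8+2=10
L[6]='y': occ=3, LF[6]=C('y')+3=8+3=11
L[7]='x': occ=3, LF[7]=C('x')+3=1+3=4
L[8]='y': occ=4, LF[8]=C('y')+4=8+4=12
L[9]='y': occ=5, LF[9]=C('y')+5=8+5=13
L[10]='$': occ=0, LF[10]=C('$')+0=0+0=0
L[11]='y': occ=6, LF[11]=C('y')+6=8+6=14
L[12]='y': occ=7, LF[12]=C('y')+7=8+7=15
L[13]='y': occ=8, LF[13]=C('y')+8=8+8=16
L[14]='x': occ=4, LF[14]=C('x')+4=1+4=5
L[15]='y': occ=9, LF[15]=C('y')+9=8+9=17
L[16]='x': occ=5, LF[16]=C('x')+5=1+5=6
L[17]='y': occ=10, LF[17]=C('y')+10=8+10=18
L[18]='y': occ=11, LF[18]=C('y')+11=8+11=19
L[19]='x': occ=6, LF[19]=C('x')+6=1+6=7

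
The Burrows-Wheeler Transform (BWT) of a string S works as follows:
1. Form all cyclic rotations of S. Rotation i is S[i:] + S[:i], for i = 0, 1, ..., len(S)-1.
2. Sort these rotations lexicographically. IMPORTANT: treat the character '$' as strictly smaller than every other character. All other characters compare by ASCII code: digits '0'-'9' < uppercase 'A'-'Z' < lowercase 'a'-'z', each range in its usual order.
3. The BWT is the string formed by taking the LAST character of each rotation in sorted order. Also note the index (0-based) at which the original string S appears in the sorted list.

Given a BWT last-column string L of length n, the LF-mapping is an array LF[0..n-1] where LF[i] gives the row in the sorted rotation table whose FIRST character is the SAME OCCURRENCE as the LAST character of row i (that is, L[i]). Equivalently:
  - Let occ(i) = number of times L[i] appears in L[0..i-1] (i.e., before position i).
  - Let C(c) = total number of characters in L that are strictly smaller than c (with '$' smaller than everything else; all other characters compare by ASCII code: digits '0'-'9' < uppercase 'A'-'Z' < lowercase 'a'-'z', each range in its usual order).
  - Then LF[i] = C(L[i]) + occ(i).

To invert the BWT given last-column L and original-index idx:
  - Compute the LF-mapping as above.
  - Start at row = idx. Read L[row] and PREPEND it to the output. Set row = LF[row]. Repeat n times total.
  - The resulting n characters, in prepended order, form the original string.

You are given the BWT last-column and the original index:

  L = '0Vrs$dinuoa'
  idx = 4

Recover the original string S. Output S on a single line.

Answer: dinosaurV0$

Derivation:
LF mapping: 1 2 8 9 0 4 5 6 10 7 3
Walk LF starting at row 4, prepending L[row]:
  step 1: row=4, L[4]='$', prepend. Next row=LF[4]=0
  step 2: row=0, L[0]='0', prepend. Next row=LF[0]=1
  step 3: row=1, L[1]='V', prepend. Next row=LF[1]=2
  step 4: row=2, L[2]='r', prepend. Next row=LF[2]=8
  step 5: row=8, L[8]='u', prepend. Next row=LF[8]=10
  step 6: row=10, L[10]='a', prepend. Next row=LF[10]=3
  step 7: row=3, L[3]='s', prepend. Next row=LF[3]=9
  step 8: row=9, L[9]='o', prepend. Next row=LF[9]=7
  step 9: row=7, L[7]='n', prepend. Next row=LF[7]=6
  step 10: row=6, L[6]='i', prepend. Next row=LF[6]=5
  step 11: row=5, L[5]='d', prepend. Next row=LF[5]=4
Reversed output: dinosaurV0$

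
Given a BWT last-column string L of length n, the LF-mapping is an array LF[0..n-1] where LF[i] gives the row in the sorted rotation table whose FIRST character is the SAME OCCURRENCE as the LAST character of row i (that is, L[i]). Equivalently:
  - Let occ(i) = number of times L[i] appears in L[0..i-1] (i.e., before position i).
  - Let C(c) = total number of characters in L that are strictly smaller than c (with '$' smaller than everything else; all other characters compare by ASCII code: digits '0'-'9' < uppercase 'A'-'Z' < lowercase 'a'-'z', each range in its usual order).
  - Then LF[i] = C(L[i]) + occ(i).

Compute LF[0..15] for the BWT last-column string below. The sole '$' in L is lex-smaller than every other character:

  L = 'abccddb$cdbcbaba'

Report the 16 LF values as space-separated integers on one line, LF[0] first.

Answer: 1 4 9 10 13 14 5 0 11 15 6 12 7 2 8 3

Derivation:
Char counts: '$':1, 'a':3, 'b':5, 'c':4, 'd':3
C (first-col start): C('$')=0, C('a')=1, C('b')=4, C('c')=9, C('d')=13
L[0]='a': occ=0, LF[0]=C('a')+0=1+0=1
L[1]='b': occ=0, LF[1]=C('b')+0=4+0=4
L[2]='c': occ=0, LF[2]=C('c')+0=9+0=9
L[3]='c': occ=1, LF[3]=C('c')+1=9+1=10
L[4]='d': occ=0, LF[4]=C('d')+0=13+0=13
L[5]='d': occ=1, LF[5]=C('d')+1=13+1=14
L[6]='b': occ=1, LF[6]=C('b')+1=4+1=5
L[7]='$': occ=0, LF[7]=C('$')+0=0+0=0
L[8]='c': occ=2, LF[8]=C('c')+2=9+2=11
L[9]='d': occ=2, LF[9]=C('d')+2=13+2=15
L[10]='b': occ=2, LF[10]=C('b')+2=4+2=6
L[11]='c': occ=3, LF[11]=C('c')+3=9+3=12
L[12]='b': occ=3, LF[12]=C('b')+3=4+3=7
L[13]='a': occ=1, LF[13]=C('a')+1=1+1=2
L[14]='b': occ=4, LF[14]=C('b')+4=4+4=8
L[15]='a': occ=2, LF[15]=C('a')+2=1+2=3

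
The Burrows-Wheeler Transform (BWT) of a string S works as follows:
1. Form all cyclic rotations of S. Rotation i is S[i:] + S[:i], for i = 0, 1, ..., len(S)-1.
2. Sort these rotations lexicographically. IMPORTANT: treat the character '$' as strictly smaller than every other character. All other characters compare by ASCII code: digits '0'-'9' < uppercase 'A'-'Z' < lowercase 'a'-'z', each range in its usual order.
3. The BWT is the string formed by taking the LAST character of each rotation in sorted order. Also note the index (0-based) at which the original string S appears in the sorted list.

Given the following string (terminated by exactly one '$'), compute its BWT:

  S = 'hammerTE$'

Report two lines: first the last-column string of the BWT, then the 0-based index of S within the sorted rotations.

All 9 rotations (rotation i = S[i:]+S[:i]):
  rot[0] = hammerTE$
  rot[1] = ammerTE$h
  rot[2] = mmerTE$ha
  rot[3] = merTE$ham
  rot[4] = erTE$hamm
  rot[5] = rTE$hamme
  rot[6] = TE$hammer
  rot[7] = E$hammerT
  rot[8] = $hammerTE
Sorted (with $ < everything):
  sorted[0] = $hammerTE  (last char: 'E')
  sorted[1] = E$hammerT  (last char: 'T')
  sorted[2] = TE$hammer  (last char: 'r')
  sorted[3] = ammerTE$h  (last char: 'h')
  sorted[4] = erTE$hamm  (last char: 'm')
  sorted[5] = hammerTE$  (last char: '$')
  sorted[6] = merTE$ham  (last char: 'm')
  sorted[7] = mmerTE$ha  (last char: 'a')
  sorted[8] = rTE$hamme  (last char: 'e')
Last column: ETrhm$mae
Original string S is at sorted index 5

Answer: ETrhm$mae
5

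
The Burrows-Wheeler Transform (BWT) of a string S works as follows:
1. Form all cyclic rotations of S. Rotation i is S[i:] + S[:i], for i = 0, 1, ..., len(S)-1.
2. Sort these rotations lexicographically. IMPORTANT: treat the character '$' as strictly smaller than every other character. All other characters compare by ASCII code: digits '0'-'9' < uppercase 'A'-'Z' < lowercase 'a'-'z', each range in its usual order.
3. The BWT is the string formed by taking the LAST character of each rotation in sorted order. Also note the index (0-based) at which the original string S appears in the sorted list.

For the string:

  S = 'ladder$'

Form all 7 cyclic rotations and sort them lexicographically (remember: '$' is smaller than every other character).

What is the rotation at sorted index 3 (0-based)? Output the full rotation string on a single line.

Answer: der$lad

Derivation:
All 7 rotations (rotation i = S[i:]+S[:i]):
  rot[0] = ladder$
  rot[1] = adder$l
  rot[2] = dder$la
  rot[3] = der$lad
  rot[4] = er$ladd
  rot[5] = r$ladde
  rot[6] = $ladder
Sorted (with $ < everything):
  sorted[0] = $ladder
  sorted[1] = adder$l
  sorted[2] = dder$la
  sorted[3] = der$lad
  sorted[4] = er$ladd
  sorted[5] = ladder$
  sorted[6] = r$ladde
sorted[3] = der$lad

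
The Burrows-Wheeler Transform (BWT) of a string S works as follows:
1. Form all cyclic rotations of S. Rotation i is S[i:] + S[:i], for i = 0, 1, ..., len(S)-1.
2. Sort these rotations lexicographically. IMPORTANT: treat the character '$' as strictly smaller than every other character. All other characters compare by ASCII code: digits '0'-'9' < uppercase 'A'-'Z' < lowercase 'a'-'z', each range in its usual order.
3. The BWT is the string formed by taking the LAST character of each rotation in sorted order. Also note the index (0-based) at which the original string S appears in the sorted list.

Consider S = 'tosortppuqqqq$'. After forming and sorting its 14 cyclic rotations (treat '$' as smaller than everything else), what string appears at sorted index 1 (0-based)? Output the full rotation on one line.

Answer: ortppuqqqq$tos

Derivation:
All 14 rotations (rotation i = S[i:]+S[:i]):
  rot[0] = tosortppuqqqq$
  rot[1] = osortppuqqqq$t
  rot[2] = sortppuqqqq$to
  rot[3] = ortppuqqqq$tos
  rot[4] = rtppuqqqq$toso
  rot[5] = tppuqqqq$tosor
  rot[6] = ppuqqqq$tosort
  rot[7] = puqqqq$tosortp
  rot[8] = uqqqq$tosortpp
  rot[9] = qqqq$tosortppu
  rot[10] = qqq$tosortppuq
  rot[11] = qq$tosortppuqq
  rot[12] = q$tosortppuqqq
  rot[13] = $tosortppuqqqq
Sorted (with $ < everything):
  sorted[0] = $tosortppuqqqq
  sorted[1] = ortppuqqqq$tos
  sorted[2] = osortppuqqqq$t
  sorted[3] = ppuqqqq$tosort
  sorted[4] = puqqqq$tosortp
  sorted[5] = q$tosortppuqqq
  sorted[6] = qq$tosortppuqq
  sorted[7] = qqq$tosortppuq
  sorted[8] = qqqq$tosortppu
  sorted[9] = rtppuqqqq$toso
  sorted[10] = sortppuqqqq$to
  sorted[11] = tosortppuqqqq$
  sorted[12] = tppuqqqq$tosor
  sorted[13] = uqqqq$tosortpp
sorted[1] = ortppuqqqq$tos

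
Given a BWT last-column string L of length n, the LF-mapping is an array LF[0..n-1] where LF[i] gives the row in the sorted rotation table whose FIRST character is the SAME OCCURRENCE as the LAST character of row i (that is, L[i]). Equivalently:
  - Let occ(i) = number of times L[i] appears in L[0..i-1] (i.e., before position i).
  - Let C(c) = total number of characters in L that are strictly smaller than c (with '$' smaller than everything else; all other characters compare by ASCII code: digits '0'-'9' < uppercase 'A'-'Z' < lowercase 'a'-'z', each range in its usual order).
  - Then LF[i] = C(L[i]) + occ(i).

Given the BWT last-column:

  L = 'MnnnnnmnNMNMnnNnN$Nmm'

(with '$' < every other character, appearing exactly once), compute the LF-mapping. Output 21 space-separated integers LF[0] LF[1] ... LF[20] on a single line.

Answer: 1 12 13 14 15 16 9 17 4 2 5 3 18 19 6 20 7 0 8 10 11

Derivation:
Char counts: '$':1, 'M':3, 'N':5, 'm':3, 'n':9
C (first-col start): C('$')=0, C('M')=1, C('N')=4, C('m')=9, C('n')=12
L[0]='M': occ=0, LF[0]=C('M')+0=1+0=1
L[1]='n': occ=0, LF[1]=C('n')+0=12+0=12
L[2]='n': occ=1, LF[2]=C('n')+1=12+1=13
L[3]='n': occ=2, LF[3]=C('n')+2=12+2=14
L[4]='n': occ=3, LF[4]=C('n')+3=12+3=15
L[5]='n': occ=4, LF[5]=C('n')+4=12+4=16
L[6]='m': occ=0, LF[6]=C('m')+0=9+0=9
L[7]='n': occ=5, LF[7]=C('n')+5=12+5=17
L[8]='N': occ=0, LF[8]=C('N')+0=4+0=4
L[9]='M': occ=1, LF[9]=C('M')+1=1+1=2
L[10]='N': occ=1, LF[10]=C('N')+1=4+1=5
L[11]='M': occ=2, LF[11]=C('M')+2=1+2=3
L[12]='n': occ=6, LF[12]=C('n')+6=12+6=18
L[13]='n': occ=7, LF[13]=C('n')+7=12+7=19
L[14]='N': occ=2, LF[14]=C('N')+2=4+2=6
L[15]='n': occ=8, LF[15]=C('n')+8=12+8=20
L[16]='N': occ=3, LF[16]=C('N')+3=4+3=7
L[17]='$': occ=0, LF[17]=C('$')+0=0+0=0
L[18]='N': occ=4, LF[18]=C('N')+4=4+4=8
L[19]='m': occ=1, LF[19]=C('m')+1=9+1=10
L[20]='m': occ=2, LF[20]=C('m')+2=9+2=11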